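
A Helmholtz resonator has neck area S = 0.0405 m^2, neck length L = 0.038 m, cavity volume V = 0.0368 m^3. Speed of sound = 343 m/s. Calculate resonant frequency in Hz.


Given values:
  S = 0.0405 m^2, L = 0.038 m, V = 0.0368 m^3, c = 343 m/s
Formula: f = (c / (2*pi)) * sqrt(S / (V * L))
Compute V * L = 0.0368 * 0.038 = 0.0013984
Compute S / (V * L) = 0.0405 / 0.0013984 = 28.9617
Compute sqrt(28.9617) = 5.381608
Compute c / (2*pi) = 343 / 6.283185 = 54.590148
f = 54.590148 * 5.381608 = 293.78

293.78 Hz


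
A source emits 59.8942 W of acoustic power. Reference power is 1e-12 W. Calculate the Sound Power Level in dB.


Given values:
  W = 59.8942 W
  W_ref = 1e-12 W
Formula: SWL = 10 * log10(W / W_ref)
Compute ratio: W / W_ref = 59894200000000
Compute log10: log10(59894200000000) = 13.777385
Multiply: SWL = 10 * 13.777385 = 137.77

137.77 dB


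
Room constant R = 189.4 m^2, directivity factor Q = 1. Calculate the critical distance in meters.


Given values:
  R = 189.4 m^2, Q = 1
Formula: d_c = 0.141 * sqrt(Q * R)
Compute Q * R = 1 * 189.4 = 189.4
Compute sqrt(189.4) = 13.7623
d_c = 0.141 * 13.7623 = 1.94

1.94 m


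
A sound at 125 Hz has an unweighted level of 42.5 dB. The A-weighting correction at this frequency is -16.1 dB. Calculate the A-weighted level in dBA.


Given values:
  SPL = 42.5 dB
  A-weighting at 125 Hz = -16.1 dB
Formula: L_A = SPL + A_weight
L_A = 42.5 + (-16.1)
L_A = 26.4

26.4 dBA


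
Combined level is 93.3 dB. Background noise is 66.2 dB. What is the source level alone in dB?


Given values:
  L_total = 93.3 dB, L_bg = 66.2 dB
Formula: L_source = 10 * log10(10^(L_total/10) - 10^(L_bg/10))
Convert to linear:
  10^(93.3/10) = 2137962089.5022
  10^(66.2/10) = 4168693.8347
Difference: 2137962089.5022 - 4168693.8347 = 2133793395.6675
L_source = 10 * log10(2133793395.6675) = 93.29

93.29 dB


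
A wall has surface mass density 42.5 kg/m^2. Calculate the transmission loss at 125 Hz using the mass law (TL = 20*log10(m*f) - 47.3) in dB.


Given values:
  m = 42.5 kg/m^2, f = 125 Hz
Formula: TL = 20 * log10(m * f) - 47.3
Compute m * f = 42.5 * 125 = 5312.5
Compute log10(5312.5) = 3.725299
Compute 20 * 3.725299 = 74.506
TL = 74.506 - 47.3 = 27.21

27.21 dB


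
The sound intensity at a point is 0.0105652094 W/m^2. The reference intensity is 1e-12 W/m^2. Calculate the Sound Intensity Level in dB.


Given values:
  I = 0.0105652094 W/m^2
  I_ref = 1e-12 W/m^2
Formula: SIL = 10 * log10(I / I_ref)
Compute ratio: I / I_ref = 10565209400
Compute log10: log10(10565209400) = 10.023878
Multiply: SIL = 10 * 10.023878 = 100.24

100.24 dB


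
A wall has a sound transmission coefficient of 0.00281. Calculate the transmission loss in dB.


Given values:
  tau = 0.00281
Formula: TL = 10 * log10(1 / tau)
Compute 1 / tau = 1 / 0.00281 = 355.8719
Compute log10(355.8719) = 2.551294
TL = 10 * 2.551294 = 25.51

25.51 dB


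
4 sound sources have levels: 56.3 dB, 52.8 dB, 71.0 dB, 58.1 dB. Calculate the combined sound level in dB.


Formula: L_total = 10 * log10( sum(10^(Li/10)) )
  Source 1: 10^(56.3/10) = 426579.5188
  Source 2: 10^(52.8/10) = 190546.0718
  Source 3: 10^(71.0/10) = 12589254.1179
  Source 4: 10^(58.1/10) = 645654.229
Sum of linear values = 13852033.9375
L_total = 10 * log10(13852033.9375) = 71.42

71.42 dB


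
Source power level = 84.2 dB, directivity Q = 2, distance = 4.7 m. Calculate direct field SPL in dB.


Given values:
  Lw = 84.2 dB, Q = 2, r = 4.7 m
Formula: SPL = Lw + 10 * log10(Q / (4 * pi * r^2))
Compute 4 * pi * r^2 = 4 * pi * 4.7^2 = 277.5911
Compute Q / denom = 2 / 277.5911 = 0.00720484
Compute 10 * log10(0.00720484) = -21.4238
SPL = 84.2 + (-21.4238) = 62.78

62.78 dB


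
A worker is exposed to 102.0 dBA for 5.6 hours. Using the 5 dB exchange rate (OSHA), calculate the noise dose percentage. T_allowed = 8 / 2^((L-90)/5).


Given values:
  L = 102.0 dBA, T = 5.6 hours
Formula: T_allowed = 8 / 2^((L - 90) / 5)
Compute exponent: (102.0 - 90) / 5 = 2.4
Compute 2^(2.4) = 5.278032
T_allowed = 8 / 5.278032 = 1.515716 hours
Dose = (T / T_allowed) * 100
Dose = (5.6 / 1.515716) * 100 = 369.46

369.46 %


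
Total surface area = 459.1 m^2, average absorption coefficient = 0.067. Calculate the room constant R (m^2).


Given values:
  S = 459.1 m^2, alpha = 0.067
Formula: R = S * alpha / (1 - alpha)
Numerator: 459.1 * 0.067 = 30.7597
Denominator: 1 - 0.067 = 0.933
R = 30.7597 / 0.933 = 32.97

32.97 m^2


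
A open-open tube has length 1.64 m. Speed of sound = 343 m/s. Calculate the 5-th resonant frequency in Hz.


Given values:
  Tube type: open-open, L = 1.64 m, c = 343 m/s, n = 5
Formula: f_n = n * c / (2 * L)
Compute 2 * L = 2 * 1.64 = 3.28
f = 5 * 343 / 3.28
f = 522.87

522.87 Hz


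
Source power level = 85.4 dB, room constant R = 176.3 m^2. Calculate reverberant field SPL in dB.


Given values:
  Lw = 85.4 dB, R = 176.3 m^2
Formula: SPL = Lw + 10 * log10(4 / R)
Compute 4 / R = 4 / 176.3 = 0.022689
Compute 10 * log10(0.022689) = -16.4418
SPL = 85.4 + (-16.4418) = 68.96

68.96 dB


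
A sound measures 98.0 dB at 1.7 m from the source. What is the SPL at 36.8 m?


Given values:
  SPL1 = 98.0 dB, r1 = 1.7 m, r2 = 36.8 m
Formula: SPL2 = SPL1 - 20 * log10(r2 / r1)
Compute ratio: r2 / r1 = 36.8 / 1.7 = 21.6471
Compute log10: log10(21.6471) = 1.3354
Compute drop: 20 * 1.3354 = 26.708
SPL2 = 98.0 - 26.708 = 71.29

71.29 dB


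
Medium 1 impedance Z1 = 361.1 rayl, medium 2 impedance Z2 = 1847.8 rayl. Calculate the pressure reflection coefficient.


Given values:
  Z1 = 361.1 rayl, Z2 = 1847.8 rayl
Formula: R = (Z2 - Z1) / (Z2 + Z1)
Numerator: Z2 - Z1 = 1847.8 - 361.1 = 1486.7
Denominator: Z2 + Z1 = 1847.8 + 361.1 = 2208.9
R = 1486.7 / 2208.9 = 0.673

0.673


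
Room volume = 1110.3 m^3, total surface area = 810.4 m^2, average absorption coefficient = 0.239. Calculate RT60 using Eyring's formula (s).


Given values:
  V = 1110.3 m^3, S = 810.4 m^2, alpha = 0.239
Formula: RT60 = 0.161 * V / (-S * ln(1 - alpha))
Compute ln(1 - 0.239) = ln(0.761) = -0.273122
Denominator: -810.4 * -0.273122 = 221.3381
Numerator: 0.161 * 1110.3 = 178.7583
RT60 = 178.7583 / 221.3381 = 0.808

0.808 s


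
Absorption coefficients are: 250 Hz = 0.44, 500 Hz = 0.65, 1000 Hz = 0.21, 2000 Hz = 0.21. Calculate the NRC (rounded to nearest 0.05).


Given values:
  a_250 = 0.44, a_500 = 0.65
  a_1000 = 0.21, a_2000 = 0.21
Formula: NRC = (a250 + a500 + a1000 + a2000) / 4
Sum = 0.44 + 0.65 + 0.21 + 0.21 = 1.51
NRC = 1.51 / 4 = 0.3775
Rounded to nearest 0.05: 0.4

0.4


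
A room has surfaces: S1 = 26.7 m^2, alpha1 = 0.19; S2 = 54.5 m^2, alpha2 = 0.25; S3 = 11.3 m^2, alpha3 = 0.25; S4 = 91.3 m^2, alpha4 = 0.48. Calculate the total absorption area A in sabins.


Given surfaces:
  Surface 1: 26.7 * 0.19 = 5.073
  Surface 2: 54.5 * 0.25 = 13.625
  Surface 3: 11.3 * 0.25 = 2.825
  Surface 4: 91.3 * 0.48 = 43.824
Formula: A = sum(Si * alpha_i)
A = 5.073 + 13.625 + 2.825 + 43.824
A = 65.35

65.35 sabins


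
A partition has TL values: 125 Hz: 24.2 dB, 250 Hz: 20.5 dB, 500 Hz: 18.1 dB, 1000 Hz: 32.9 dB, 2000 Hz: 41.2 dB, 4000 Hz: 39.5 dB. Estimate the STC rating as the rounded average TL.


Given TL values at each frequency:
  125 Hz: 24.2 dB
  250 Hz: 20.5 dB
  500 Hz: 18.1 dB
  1000 Hz: 32.9 dB
  2000 Hz: 41.2 dB
  4000 Hz: 39.5 dB
Formula: STC ~ round(average of TL values)
Sum = 24.2 + 20.5 + 18.1 + 32.9 + 41.2 + 39.5 = 176.4
Average = 176.4 / 6 = 29.4
Rounded: 29

29


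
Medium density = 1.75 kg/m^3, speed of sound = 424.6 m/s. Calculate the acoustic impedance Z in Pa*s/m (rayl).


Given values:
  rho = 1.75 kg/m^3
  c = 424.6 m/s
Formula: Z = rho * c
Z = 1.75 * 424.6
Z = 743.05

743.05 rayl


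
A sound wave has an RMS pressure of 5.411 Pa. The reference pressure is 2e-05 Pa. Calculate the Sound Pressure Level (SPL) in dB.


Given values:
  p = 5.411 Pa
  p_ref = 2e-05 Pa
Formula: SPL = 20 * log10(p / p_ref)
Compute ratio: p / p_ref = 5.411 / 2e-05 = 270550
Compute log10: log10(270550) = 5.432248
Multiply: SPL = 20 * 5.432248 = 108.64

108.64 dB


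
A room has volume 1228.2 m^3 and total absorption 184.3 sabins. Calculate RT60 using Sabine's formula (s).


Given values:
  V = 1228.2 m^3
  A = 184.3 sabins
Formula: RT60 = 0.161 * V / A
Numerator: 0.161 * 1228.2 = 197.7402
RT60 = 197.7402 / 184.3 = 1.073

1.073 s


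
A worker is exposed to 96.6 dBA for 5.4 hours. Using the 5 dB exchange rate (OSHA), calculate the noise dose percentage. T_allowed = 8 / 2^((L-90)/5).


Given values:
  L = 96.6 dBA, T = 5.4 hours
Formula: T_allowed = 8 / 2^((L - 90) / 5)
Compute exponent: (96.6 - 90) / 5 = 1.32
Compute 2^(1.32) = 2.496661
T_allowed = 8 / 2.496661 = 3.20428 hours
Dose = (T / T_allowed) * 100
Dose = (5.4 / 3.20428) * 100 = 168.52

168.52 %


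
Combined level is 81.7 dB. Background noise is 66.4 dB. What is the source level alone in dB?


Given values:
  L_total = 81.7 dB, L_bg = 66.4 dB
Formula: L_source = 10 * log10(10^(L_total/10) - 10^(L_bg/10))
Convert to linear:
  10^(81.7/10) = 147910838.8168
  10^(66.4/10) = 4365158.3224
Difference: 147910838.8168 - 4365158.3224 = 143545680.4944
L_source = 10 * log10(143545680.4944) = 81.57

81.57 dB


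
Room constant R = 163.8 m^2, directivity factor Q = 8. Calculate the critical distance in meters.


Given values:
  R = 163.8 m^2, Q = 8
Formula: d_c = 0.141 * sqrt(Q * R)
Compute Q * R = 8 * 163.8 = 1310.4
Compute sqrt(1310.4) = 36.1994
d_c = 0.141 * 36.1994 = 5.104

5.104 m


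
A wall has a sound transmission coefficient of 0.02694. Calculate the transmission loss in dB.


Given values:
  tau = 0.02694
Formula: TL = 10 * log10(1 / tau)
Compute 1 / tau = 1 / 0.02694 = 37.1195
Compute log10(37.1195) = 1.569602
TL = 10 * 1.569602 = 15.7

15.7 dB


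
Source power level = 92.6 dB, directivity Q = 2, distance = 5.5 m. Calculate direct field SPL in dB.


Given values:
  Lw = 92.6 dB, Q = 2, r = 5.5 m
Formula: SPL = Lw + 10 * log10(Q / (4 * pi * r^2))
Compute 4 * pi * r^2 = 4 * pi * 5.5^2 = 380.1327
Compute Q / denom = 2 / 380.1327 = 0.00526132
Compute 10 * log10(0.00526132) = -22.7891
SPL = 92.6 + (-22.7891) = 69.81

69.81 dB


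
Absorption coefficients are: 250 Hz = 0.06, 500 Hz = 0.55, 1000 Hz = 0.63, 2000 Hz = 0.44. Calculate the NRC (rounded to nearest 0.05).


Given values:
  a_250 = 0.06, a_500 = 0.55
  a_1000 = 0.63, a_2000 = 0.44
Formula: NRC = (a250 + a500 + a1000 + a2000) / 4
Sum = 0.06 + 0.55 + 0.63 + 0.44 = 1.68
NRC = 1.68 / 4 = 0.42
Rounded to nearest 0.05: 0.4

0.4


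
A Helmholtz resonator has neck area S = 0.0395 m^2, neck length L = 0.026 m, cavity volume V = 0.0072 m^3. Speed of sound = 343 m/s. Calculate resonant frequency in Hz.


Given values:
  S = 0.0395 m^2, L = 0.026 m, V = 0.0072 m^3, c = 343 m/s
Formula: f = (c / (2*pi)) * sqrt(S / (V * L))
Compute V * L = 0.0072 * 0.026 = 0.0001872
Compute S / (V * L) = 0.0395 / 0.0001872 = 211.0043
Compute sqrt(211.0043) = 14.525987
Compute c / (2*pi) = 343 / 6.283185 = 54.590148
f = 54.590148 * 14.525987 = 792.98

792.98 Hz


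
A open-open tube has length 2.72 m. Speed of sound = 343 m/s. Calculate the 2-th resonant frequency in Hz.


Given values:
  Tube type: open-open, L = 2.72 m, c = 343 m/s, n = 2
Formula: f_n = n * c / (2 * L)
Compute 2 * L = 2 * 2.72 = 5.44
f = 2 * 343 / 5.44
f = 126.1

126.1 Hz


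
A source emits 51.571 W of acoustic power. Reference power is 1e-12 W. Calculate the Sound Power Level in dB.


Given values:
  W = 51.571 W
  W_ref = 1e-12 W
Formula: SWL = 10 * log10(W / W_ref)
Compute ratio: W / W_ref = 51571000000000
Compute log10: log10(51571000000000) = 13.712406
Multiply: SWL = 10 * 13.712406 = 137.12

137.12 dB


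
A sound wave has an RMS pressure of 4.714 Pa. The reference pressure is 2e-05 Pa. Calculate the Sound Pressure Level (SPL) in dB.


Given values:
  p = 4.714 Pa
  p_ref = 2e-05 Pa
Formula: SPL = 20 * log10(p / p_ref)
Compute ratio: p / p_ref = 4.714 / 2e-05 = 235700
Compute log10: log10(235700) = 5.37236
Multiply: SPL = 20 * 5.37236 = 107.45

107.45 dB


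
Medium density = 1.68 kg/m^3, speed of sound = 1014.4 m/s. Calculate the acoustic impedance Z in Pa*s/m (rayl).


Given values:
  rho = 1.68 kg/m^3
  c = 1014.4 m/s
Formula: Z = rho * c
Z = 1.68 * 1014.4
Z = 1704.19

1704.19 rayl


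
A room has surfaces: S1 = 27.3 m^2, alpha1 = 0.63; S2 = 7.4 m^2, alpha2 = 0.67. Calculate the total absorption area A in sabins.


Given surfaces:
  Surface 1: 27.3 * 0.63 = 17.199
  Surface 2: 7.4 * 0.67 = 4.958
Formula: A = sum(Si * alpha_i)
A = 17.199 + 4.958
A = 22.16

22.16 sabins


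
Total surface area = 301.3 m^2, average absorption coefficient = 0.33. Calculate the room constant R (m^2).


Given values:
  S = 301.3 m^2, alpha = 0.33
Formula: R = S * alpha / (1 - alpha)
Numerator: 301.3 * 0.33 = 99.429
Denominator: 1 - 0.33 = 0.67
R = 99.429 / 0.67 = 148.4

148.4 m^2


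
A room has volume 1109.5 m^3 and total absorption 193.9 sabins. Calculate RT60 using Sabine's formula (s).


Given values:
  V = 1109.5 m^3
  A = 193.9 sabins
Formula: RT60 = 0.161 * V / A
Numerator: 0.161 * 1109.5 = 178.6295
RT60 = 178.6295 / 193.9 = 0.921

0.921 s


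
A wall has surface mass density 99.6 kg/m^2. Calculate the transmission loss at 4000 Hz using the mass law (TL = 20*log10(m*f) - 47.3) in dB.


Given values:
  m = 99.6 kg/m^2, f = 4000 Hz
Formula: TL = 20 * log10(m * f) - 47.3
Compute m * f = 99.6 * 4000 = 398400.0
Compute log10(398400.0) = 5.600319
Compute 20 * 5.600319 = 112.0064
TL = 112.0064 - 47.3 = 64.71

64.71 dB


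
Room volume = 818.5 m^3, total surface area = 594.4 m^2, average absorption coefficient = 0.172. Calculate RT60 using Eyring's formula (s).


Given values:
  V = 818.5 m^3, S = 594.4 m^2, alpha = 0.172
Formula: RT60 = 0.161 * V / (-S * ln(1 - alpha))
Compute ln(1 - 0.172) = ln(0.828) = -0.188742
Denominator: -594.4 * -0.188742 = 112.1882
Numerator: 0.161 * 818.5 = 131.7785
RT60 = 131.7785 / 112.1882 = 1.175

1.175 s


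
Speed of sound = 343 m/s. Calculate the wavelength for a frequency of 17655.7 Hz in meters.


Given values:
  c = 343 m/s, f = 17655.7 Hz
Formula: lambda = c / f
lambda = 343 / 17655.7
lambda = 0.0194

0.0194 m


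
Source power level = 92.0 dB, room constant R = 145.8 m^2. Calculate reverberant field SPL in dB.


Given values:
  Lw = 92.0 dB, R = 145.8 m^2
Formula: SPL = Lw + 10 * log10(4 / R)
Compute 4 / R = 4 / 145.8 = 0.027435
Compute 10 * log10(0.027435) = -15.617
SPL = 92.0 + (-15.617) = 76.38

76.38 dB


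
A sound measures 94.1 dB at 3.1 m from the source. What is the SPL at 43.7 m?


Given values:
  SPL1 = 94.1 dB, r1 = 3.1 m, r2 = 43.7 m
Formula: SPL2 = SPL1 - 20 * log10(r2 / r1)
Compute ratio: r2 / r1 = 43.7 / 3.1 = 14.0968
Compute log10: log10(14.0968) = 1.149121
Compute drop: 20 * 1.149121 = 22.9824
SPL2 = 94.1 - 22.9824 = 71.12

71.12 dB


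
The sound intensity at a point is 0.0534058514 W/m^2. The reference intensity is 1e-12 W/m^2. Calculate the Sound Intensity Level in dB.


Given values:
  I = 0.0534058514 W/m^2
  I_ref = 1e-12 W/m^2
Formula: SIL = 10 * log10(I / I_ref)
Compute ratio: I / I_ref = 53405851400
Compute log10: log10(53405851400) = 10.727589
Multiply: SIL = 10 * 10.727589 = 107.28

107.28 dB


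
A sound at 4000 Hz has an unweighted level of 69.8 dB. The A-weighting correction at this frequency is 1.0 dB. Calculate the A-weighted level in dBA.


Given values:
  SPL = 69.8 dB
  A-weighting at 4000 Hz = 1.0 dB
Formula: L_A = SPL + A_weight
L_A = 69.8 + (1.0)
L_A = 70.8

70.8 dBA


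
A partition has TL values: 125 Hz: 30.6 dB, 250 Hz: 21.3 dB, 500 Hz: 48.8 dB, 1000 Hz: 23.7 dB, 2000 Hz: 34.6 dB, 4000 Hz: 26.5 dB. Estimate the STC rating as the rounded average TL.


Given TL values at each frequency:
  125 Hz: 30.6 dB
  250 Hz: 21.3 dB
  500 Hz: 48.8 dB
  1000 Hz: 23.7 dB
  2000 Hz: 34.6 dB
  4000 Hz: 26.5 dB
Formula: STC ~ round(average of TL values)
Sum = 30.6 + 21.3 + 48.8 + 23.7 + 34.6 + 26.5 = 185.5
Average = 185.5 / 6 = 30.92
Rounded: 31

31


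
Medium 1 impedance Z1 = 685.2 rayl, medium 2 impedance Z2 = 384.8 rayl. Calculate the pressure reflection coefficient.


Given values:
  Z1 = 685.2 rayl, Z2 = 384.8 rayl
Formula: R = (Z2 - Z1) / (Z2 + Z1)
Numerator: Z2 - Z1 = 384.8 - 685.2 = -300.4
Denominator: Z2 + Z1 = 384.8 + 685.2 = 1070.0
R = -300.4 / 1070.0 = -0.2807

-0.2807


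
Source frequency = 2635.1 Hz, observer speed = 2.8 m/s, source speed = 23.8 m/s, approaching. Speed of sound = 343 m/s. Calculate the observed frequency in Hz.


Given values:
  f_s = 2635.1 Hz, v_o = 2.8 m/s, v_s = 23.8 m/s
  Direction: approaching
Formula: f_o = f_s * (c + v_o) / (c - v_s)
Numerator: c + v_o = 343 + 2.8 = 345.8
Denominator: c - v_s = 343 - 23.8 = 319.2
f_o = 2635.1 * 345.8 / 319.2 = 2854.69

2854.69 Hz


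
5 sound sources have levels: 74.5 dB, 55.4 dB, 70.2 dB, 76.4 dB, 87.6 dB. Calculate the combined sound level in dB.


Formula: L_total = 10 * log10( sum(10^(Li/10)) )
  Source 1: 10^(74.5/10) = 28183829.3126
  Source 2: 10^(55.4/10) = 346736.8505
  Source 3: 10^(70.2/10) = 10471285.4805
  Source 4: 10^(76.4/10) = 43651583.224
  Source 5: 10^(87.6/10) = 575439937.3372
Sum of linear values = 658093372.2048
L_total = 10 * log10(658093372.2048) = 88.18

88.18 dB


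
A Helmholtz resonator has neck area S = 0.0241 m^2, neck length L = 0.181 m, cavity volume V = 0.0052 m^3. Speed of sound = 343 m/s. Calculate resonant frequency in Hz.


Given values:
  S = 0.0241 m^2, L = 0.181 m, V = 0.0052 m^3, c = 343 m/s
Formula: f = (c / (2*pi)) * sqrt(S / (V * L))
Compute V * L = 0.0052 * 0.181 = 0.0009412
Compute S / (V * L) = 0.0241 / 0.0009412 = 25.6056
Compute sqrt(25.6056) = 5.060198
Compute c / (2*pi) = 343 / 6.283185 = 54.590148
f = 54.590148 * 5.060198 = 276.24

276.24 Hz


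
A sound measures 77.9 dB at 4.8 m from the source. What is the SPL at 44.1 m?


Given values:
  SPL1 = 77.9 dB, r1 = 4.8 m, r2 = 44.1 m
Formula: SPL2 = SPL1 - 20 * log10(r2 / r1)
Compute ratio: r2 / r1 = 44.1 / 4.8 = 9.1875
Compute log10: log10(9.1875) = 0.963197
Compute drop: 20 * 0.963197 = 19.2639
SPL2 = 77.9 - 19.2639 = 58.64

58.64 dB


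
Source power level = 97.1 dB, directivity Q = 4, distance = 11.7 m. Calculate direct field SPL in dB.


Given values:
  Lw = 97.1 dB, Q = 4, r = 11.7 m
Formula: SPL = Lw + 10 * log10(Q / (4 * pi * r^2))
Compute 4 * pi * r^2 = 4 * pi * 11.7^2 = 1720.2105
Compute Q / denom = 4 / 1720.2105 = 0.0023253
Compute 10 * log10(0.0023253) = -26.3352
SPL = 97.1 + (-26.3352) = 70.76

70.76 dB


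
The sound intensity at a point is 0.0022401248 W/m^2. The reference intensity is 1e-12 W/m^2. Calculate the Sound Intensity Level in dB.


Given values:
  I = 0.0022401248 W/m^2
  I_ref = 1e-12 W/m^2
Formula: SIL = 10 * log10(I / I_ref)
Compute ratio: I / I_ref = 2240124800
Compute log10: log10(2240124800) = 9.350272
Multiply: SIL = 10 * 9.350272 = 93.5

93.5 dB


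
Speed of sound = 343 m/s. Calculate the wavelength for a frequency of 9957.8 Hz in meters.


Given values:
  c = 343 m/s, f = 9957.8 Hz
Formula: lambda = c / f
lambda = 343 / 9957.8
lambda = 0.0344

0.0344 m


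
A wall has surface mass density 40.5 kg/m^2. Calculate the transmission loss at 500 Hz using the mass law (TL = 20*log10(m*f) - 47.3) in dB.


Given values:
  m = 40.5 kg/m^2, f = 500 Hz
Formula: TL = 20 * log10(m * f) - 47.3
Compute m * f = 40.5 * 500 = 20250.0
Compute log10(20250.0) = 4.306425
Compute 20 * 4.306425 = 86.1285
TL = 86.1285 - 47.3 = 38.83

38.83 dB


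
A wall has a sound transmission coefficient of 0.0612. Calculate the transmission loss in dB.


Given values:
  tau = 0.0612
Formula: TL = 10 * log10(1 / tau)
Compute 1 / tau = 1 / 0.0612 = 16.3399
Compute log10(16.3399) = 1.213249
TL = 10 * 1.213249 = 12.13

12.13 dB


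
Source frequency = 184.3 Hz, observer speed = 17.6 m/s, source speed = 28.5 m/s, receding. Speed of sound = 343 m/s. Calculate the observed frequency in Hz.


Given values:
  f_s = 184.3 Hz, v_o = 17.6 m/s, v_s = 28.5 m/s
  Direction: receding
Formula: f_o = f_s * (c - v_o) / (c + v_s)
Numerator: c - v_o = 343 - 17.6 = 325.4
Denominator: c + v_s = 343 + 28.5 = 371.5
f_o = 184.3 * 325.4 / 371.5 = 161.43

161.43 Hz


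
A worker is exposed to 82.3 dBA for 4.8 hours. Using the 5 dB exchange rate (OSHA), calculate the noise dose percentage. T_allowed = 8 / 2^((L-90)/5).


Given values:
  L = 82.3 dBA, T = 4.8 hours
Formula: T_allowed = 8 / 2^((L - 90) / 5)
Compute exponent: (82.3 - 90) / 5 = -1.54
Compute 2^(-1.54) = 0.343885
T_allowed = 8 / 0.343885 = 23.263591 hours
Dose = (T / T_allowed) * 100
Dose = (4.8 / 23.263591) * 100 = 20.63

20.63 %


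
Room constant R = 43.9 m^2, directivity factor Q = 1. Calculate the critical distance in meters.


Given values:
  R = 43.9 m^2, Q = 1
Formula: d_c = 0.141 * sqrt(Q * R)
Compute Q * R = 1 * 43.9 = 43.9
Compute sqrt(43.9) = 6.6257
d_c = 0.141 * 6.6257 = 0.934

0.934 m


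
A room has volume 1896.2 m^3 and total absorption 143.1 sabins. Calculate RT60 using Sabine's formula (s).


Given values:
  V = 1896.2 m^3
  A = 143.1 sabins
Formula: RT60 = 0.161 * V / A
Numerator: 0.161 * 1896.2 = 305.2882
RT60 = 305.2882 / 143.1 = 2.133

2.133 s


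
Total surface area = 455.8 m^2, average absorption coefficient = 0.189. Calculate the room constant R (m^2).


Given values:
  S = 455.8 m^2, alpha = 0.189
Formula: R = S * alpha / (1 - alpha)
Numerator: 455.8 * 0.189 = 86.1462
Denominator: 1 - 0.189 = 0.811
R = 86.1462 / 0.811 = 106.22

106.22 m^2


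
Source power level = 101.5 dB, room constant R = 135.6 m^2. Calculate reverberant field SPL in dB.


Given values:
  Lw = 101.5 dB, R = 135.6 m^2
Formula: SPL = Lw + 10 * log10(4 / R)
Compute 4 / R = 4 / 135.6 = 0.029499
Compute 10 * log10(0.029499) = -15.3019
SPL = 101.5 + (-15.3019) = 86.2

86.2 dB


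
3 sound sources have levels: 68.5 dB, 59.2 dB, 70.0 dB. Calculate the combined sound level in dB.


Formula: L_total = 10 * log10( sum(10^(Li/10)) )
  Source 1: 10^(68.5/10) = 7079457.8438
  Source 2: 10^(59.2/10) = 831763.7711
  Source 3: 10^(70.0/10) = 10000000.0
Sum of linear values = 17911221.6149
L_total = 10 * log10(17911221.6149) = 72.53

72.53 dB


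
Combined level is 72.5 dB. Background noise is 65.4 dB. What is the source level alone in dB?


Given values:
  L_total = 72.5 dB, L_bg = 65.4 dB
Formula: L_source = 10 * log10(10^(L_total/10) - 10^(L_bg/10))
Convert to linear:
  10^(72.5/10) = 17782794.1004
  10^(65.4/10) = 3467368.5045
Difference: 17782794.1004 - 3467368.5045 = 14315425.5959
L_source = 10 * log10(14315425.5959) = 71.56

71.56 dB


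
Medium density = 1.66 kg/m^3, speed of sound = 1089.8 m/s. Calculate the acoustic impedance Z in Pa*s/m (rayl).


Given values:
  rho = 1.66 kg/m^3
  c = 1089.8 m/s
Formula: Z = rho * c
Z = 1.66 * 1089.8
Z = 1809.07

1809.07 rayl


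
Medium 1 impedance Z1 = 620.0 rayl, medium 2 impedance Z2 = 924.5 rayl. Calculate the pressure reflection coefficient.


Given values:
  Z1 = 620.0 rayl, Z2 = 924.5 rayl
Formula: R = (Z2 - Z1) / (Z2 + Z1)
Numerator: Z2 - Z1 = 924.5 - 620.0 = 304.5
Denominator: Z2 + Z1 = 924.5 + 620.0 = 1544.5
R = 304.5 / 1544.5 = 0.1972

0.1972


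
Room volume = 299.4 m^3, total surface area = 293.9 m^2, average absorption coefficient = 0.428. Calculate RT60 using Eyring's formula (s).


Given values:
  V = 299.4 m^3, S = 293.9 m^2, alpha = 0.428
Formula: RT60 = 0.161 * V / (-S * ln(1 - alpha))
Compute ln(1 - 0.428) = ln(0.572) = -0.558616
Denominator: -293.9 * -0.558616 = 164.1772
Numerator: 0.161 * 299.4 = 48.2034
RT60 = 48.2034 / 164.1772 = 0.294

0.294 s


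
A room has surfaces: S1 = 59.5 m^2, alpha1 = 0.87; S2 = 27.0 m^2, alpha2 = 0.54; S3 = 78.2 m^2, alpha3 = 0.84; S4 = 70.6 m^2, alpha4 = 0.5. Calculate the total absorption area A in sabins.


Given surfaces:
  Surface 1: 59.5 * 0.87 = 51.765
  Surface 2: 27.0 * 0.54 = 14.58
  Surface 3: 78.2 * 0.84 = 65.688
  Surface 4: 70.6 * 0.5 = 35.3
Formula: A = sum(Si * alpha_i)
A = 51.765 + 14.58 + 65.688 + 35.3
A = 167.33

167.33 sabins


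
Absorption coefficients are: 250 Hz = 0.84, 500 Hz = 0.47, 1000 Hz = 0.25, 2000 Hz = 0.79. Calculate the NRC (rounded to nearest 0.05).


Given values:
  a_250 = 0.84, a_500 = 0.47
  a_1000 = 0.25, a_2000 = 0.79
Formula: NRC = (a250 + a500 + a1000 + a2000) / 4
Sum = 0.84 + 0.47 + 0.25 + 0.79 = 2.35
NRC = 2.35 / 4 = 0.5875
Rounded to nearest 0.05: 0.6

0.6


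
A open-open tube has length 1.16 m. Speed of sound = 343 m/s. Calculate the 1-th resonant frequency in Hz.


Given values:
  Tube type: open-open, L = 1.16 m, c = 343 m/s, n = 1
Formula: f_n = n * c / (2 * L)
Compute 2 * L = 2 * 1.16 = 2.32
f = 1 * 343 / 2.32
f = 147.84

147.84 Hz


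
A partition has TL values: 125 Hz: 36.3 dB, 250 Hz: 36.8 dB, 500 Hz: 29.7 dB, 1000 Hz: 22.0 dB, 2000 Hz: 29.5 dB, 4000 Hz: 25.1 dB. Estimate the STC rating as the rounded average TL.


Given TL values at each frequency:
  125 Hz: 36.3 dB
  250 Hz: 36.8 dB
  500 Hz: 29.7 dB
  1000 Hz: 22.0 dB
  2000 Hz: 29.5 dB
  4000 Hz: 25.1 dB
Formula: STC ~ round(average of TL values)
Sum = 36.3 + 36.8 + 29.7 + 22.0 + 29.5 + 25.1 = 179.4
Average = 179.4 / 6 = 29.9
Rounded: 30

30


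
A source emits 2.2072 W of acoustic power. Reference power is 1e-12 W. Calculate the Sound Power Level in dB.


Given values:
  W = 2.2072 W
  W_ref = 1e-12 W
Formula: SWL = 10 * log10(W / W_ref)
Compute ratio: W / W_ref = 2207200000000
Compute log10: log10(2207200000000) = 12.343842
Multiply: SWL = 10 * 12.343842 = 123.44

123.44 dB


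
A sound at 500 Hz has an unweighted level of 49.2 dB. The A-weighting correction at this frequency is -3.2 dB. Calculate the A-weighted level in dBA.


Given values:
  SPL = 49.2 dB
  A-weighting at 500 Hz = -3.2 dB
Formula: L_A = SPL + A_weight
L_A = 49.2 + (-3.2)
L_A = 46.0

46.0 dBA


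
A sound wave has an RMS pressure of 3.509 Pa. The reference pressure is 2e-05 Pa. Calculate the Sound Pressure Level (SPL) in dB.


Given values:
  p = 3.509 Pa
  p_ref = 2e-05 Pa
Formula: SPL = 20 * log10(p / p_ref)
Compute ratio: p / p_ref = 3.509 / 2e-05 = 175450
Compute log10: log10(175450) = 5.244153
Multiply: SPL = 20 * 5.244153 = 104.88

104.88 dB


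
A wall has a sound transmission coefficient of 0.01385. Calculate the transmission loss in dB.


Given values:
  tau = 0.01385
Formula: TL = 10 * log10(1 / tau)
Compute 1 / tau = 1 / 0.01385 = 72.2022
Compute log10(72.2022) = 1.85855
TL = 10 * 1.85855 = 18.59

18.59 dB


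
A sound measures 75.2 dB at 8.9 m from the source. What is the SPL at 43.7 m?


Given values:
  SPL1 = 75.2 dB, r1 = 8.9 m, r2 = 43.7 m
Formula: SPL2 = SPL1 - 20 * log10(r2 / r1)
Compute ratio: r2 / r1 = 43.7 / 8.9 = 4.9101
Compute log10: log10(4.9101) = 0.69109
Compute drop: 20 * 0.69109 = 13.8218
SPL2 = 75.2 - 13.8218 = 61.38

61.38 dB


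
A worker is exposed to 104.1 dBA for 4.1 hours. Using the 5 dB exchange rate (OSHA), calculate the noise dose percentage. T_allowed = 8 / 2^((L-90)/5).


Given values:
  L = 104.1 dBA, T = 4.1 hours
Formula: T_allowed = 8 / 2^((L - 90) / 5)
Compute exponent: (104.1 - 90) / 5 = 2.82
Compute 2^(2.82) = 7.061624
T_allowed = 8 / 7.061624 = 1.132884 hours
Dose = (T / T_allowed) * 100
Dose = (4.1 / 1.132884) * 100 = 361.91

361.91 %


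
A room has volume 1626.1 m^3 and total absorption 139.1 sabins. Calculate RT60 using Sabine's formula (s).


Given values:
  V = 1626.1 m^3
  A = 139.1 sabins
Formula: RT60 = 0.161 * V / A
Numerator: 0.161 * 1626.1 = 261.8021
RT60 = 261.8021 / 139.1 = 1.882

1.882 s


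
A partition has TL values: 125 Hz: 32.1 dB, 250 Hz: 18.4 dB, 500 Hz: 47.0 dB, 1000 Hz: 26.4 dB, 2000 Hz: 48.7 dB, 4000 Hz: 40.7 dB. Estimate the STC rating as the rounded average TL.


Given TL values at each frequency:
  125 Hz: 32.1 dB
  250 Hz: 18.4 dB
  500 Hz: 47.0 dB
  1000 Hz: 26.4 dB
  2000 Hz: 48.7 dB
  4000 Hz: 40.7 dB
Formula: STC ~ round(average of TL values)
Sum = 32.1 + 18.4 + 47.0 + 26.4 + 48.7 + 40.7 = 213.3
Average = 213.3 / 6 = 35.55
Rounded: 36

36


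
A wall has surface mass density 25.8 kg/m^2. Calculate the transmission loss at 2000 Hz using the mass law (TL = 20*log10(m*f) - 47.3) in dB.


Given values:
  m = 25.8 kg/m^2, f = 2000 Hz
Formula: TL = 20 * log10(m * f) - 47.3
Compute m * f = 25.8 * 2000 = 51600.0
Compute log10(51600.0) = 4.71265
Compute 20 * 4.71265 = 94.253
TL = 94.253 - 47.3 = 46.95

46.95 dB


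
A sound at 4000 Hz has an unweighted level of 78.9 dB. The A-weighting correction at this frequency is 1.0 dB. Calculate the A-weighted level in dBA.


Given values:
  SPL = 78.9 dB
  A-weighting at 4000 Hz = 1.0 dB
Formula: L_A = SPL + A_weight
L_A = 78.9 + (1.0)
L_A = 79.9

79.9 dBA


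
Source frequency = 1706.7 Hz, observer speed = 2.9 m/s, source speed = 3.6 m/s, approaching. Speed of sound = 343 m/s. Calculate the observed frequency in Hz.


Given values:
  f_s = 1706.7 Hz, v_o = 2.9 m/s, v_s = 3.6 m/s
  Direction: approaching
Formula: f_o = f_s * (c + v_o) / (c - v_s)
Numerator: c + v_o = 343 + 2.9 = 345.9
Denominator: c - v_s = 343 - 3.6 = 339.4
f_o = 1706.7 * 345.9 / 339.4 = 1739.39

1739.39 Hz


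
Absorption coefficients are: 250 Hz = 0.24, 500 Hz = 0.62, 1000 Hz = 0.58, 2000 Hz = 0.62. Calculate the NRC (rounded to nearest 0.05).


Given values:
  a_250 = 0.24, a_500 = 0.62
  a_1000 = 0.58, a_2000 = 0.62
Formula: NRC = (a250 + a500 + a1000 + a2000) / 4
Sum = 0.24 + 0.62 + 0.58 + 0.62 = 2.06
NRC = 2.06 / 4 = 0.515
Rounded to nearest 0.05: 0.5

0.5


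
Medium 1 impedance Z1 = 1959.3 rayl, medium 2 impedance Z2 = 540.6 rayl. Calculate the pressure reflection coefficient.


Given values:
  Z1 = 1959.3 rayl, Z2 = 540.6 rayl
Formula: R = (Z2 - Z1) / (Z2 + Z1)
Numerator: Z2 - Z1 = 540.6 - 1959.3 = -1418.7
Denominator: Z2 + Z1 = 540.6 + 1959.3 = 2499.9
R = -1418.7 / 2499.9 = -0.5675

-0.5675


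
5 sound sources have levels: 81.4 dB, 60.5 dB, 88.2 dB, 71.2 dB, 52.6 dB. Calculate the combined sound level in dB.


Formula: L_total = 10 * log10( sum(10^(Li/10)) )
  Source 1: 10^(81.4/10) = 138038426.4603
  Source 2: 10^(60.5/10) = 1122018.4543
  Source 3: 10^(88.2/10) = 660693448.0076
  Source 4: 10^(71.2/10) = 13182567.3856
  Source 5: 10^(52.6/10) = 181970.0859
Sum of linear values = 813218430.3937
L_total = 10 * log10(813218430.3937) = 89.1

89.1 dB


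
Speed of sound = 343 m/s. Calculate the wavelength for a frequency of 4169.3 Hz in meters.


Given values:
  c = 343 m/s, f = 4169.3 Hz
Formula: lambda = c / f
lambda = 343 / 4169.3
lambda = 0.0823

0.0823 m


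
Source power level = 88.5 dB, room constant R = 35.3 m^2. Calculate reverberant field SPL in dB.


Given values:
  Lw = 88.5 dB, R = 35.3 m^2
Formula: SPL = Lw + 10 * log10(4 / R)
Compute 4 / R = 4 / 35.3 = 0.113314
Compute 10 * log10(0.113314) = -9.4572
SPL = 88.5 + (-9.4572) = 79.04

79.04 dB


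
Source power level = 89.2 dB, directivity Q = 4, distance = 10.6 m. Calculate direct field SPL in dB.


Given values:
  Lw = 89.2 dB, Q = 4, r = 10.6 m
Formula: SPL = Lw + 10 * log10(Q / (4 * pi * r^2))
Compute 4 * pi * r^2 = 4 * pi * 10.6^2 = 1411.9574
Compute Q / denom = 4 / 1411.9574 = 0.00283295
Compute 10 * log10(0.00283295) = -25.4776
SPL = 89.2 + (-25.4776) = 63.72

63.72 dB


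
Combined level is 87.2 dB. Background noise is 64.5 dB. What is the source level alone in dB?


Given values:
  L_total = 87.2 dB, L_bg = 64.5 dB
Formula: L_source = 10 * log10(10^(L_total/10) - 10^(L_bg/10))
Convert to linear:
  10^(87.2/10) = 524807460.2498
  10^(64.5/10) = 2818382.9313
Difference: 524807460.2498 - 2818382.9313 = 521989077.3185
L_source = 10 * log10(521989077.3185) = 87.18

87.18 dB


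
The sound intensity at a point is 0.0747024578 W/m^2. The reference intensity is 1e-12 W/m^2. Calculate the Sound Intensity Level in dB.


Given values:
  I = 0.0747024578 W/m^2
  I_ref = 1e-12 W/m^2
Formula: SIL = 10 * log10(I / I_ref)
Compute ratio: I / I_ref = 74702457800
Compute log10: log10(74702457800) = 10.873335
Multiply: SIL = 10 * 10.873335 = 108.73

108.73 dB


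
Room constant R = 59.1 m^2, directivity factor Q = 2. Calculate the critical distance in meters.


Given values:
  R = 59.1 m^2, Q = 2
Formula: d_c = 0.141 * sqrt(Q * R)
Compute Q * R = 2 * 59.1 = 118.2
Compute sqrt(118.2) = 10.872
d_c = 0.141 * 10.872 = 1.533

1.533 m


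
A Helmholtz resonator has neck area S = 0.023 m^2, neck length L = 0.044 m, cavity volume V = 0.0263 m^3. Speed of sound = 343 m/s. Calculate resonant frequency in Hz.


Given values:
  S = 0.023 m^2, L = 0.044 m, V = 0.0263 m^3, c = 343 m/s
Formula: f = (c / (2*pi)) * sqrt(S / (V * L))
Compute V * L = 0.0263 * 0.044 = 0.0011572
Compute S / (V * L) = 0.023 / 0.0011572 = 19.8756
Compute sqrt(19.8756) = 4.458206
Compute c / (2*pi) = 343 / 6.283185 = 54.590148
f = 54.590148 * 4.458206 = 243.37

243.37 Hz


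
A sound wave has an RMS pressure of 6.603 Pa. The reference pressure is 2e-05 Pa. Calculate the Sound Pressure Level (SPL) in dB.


Given values:
  p = 6.603 Pa
  p_ref = 2e-05 Pa
Formula: SPL = 20 * log10(p / p_ref)
Compute ratio: p / p_ref = 6.603 / 2e-05 = 330150
Compute log10: log10(330150) = 5.518711
Multiply: SPL = 20 * 5.518711 = 110.37

110.37 dB


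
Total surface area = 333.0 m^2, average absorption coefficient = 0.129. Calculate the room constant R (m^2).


Given values:
  S = 333.0 m^2, alpha = 0.129
Formula: R = S * alpha / (1 - alpha)
Numerator: 333.0 * 0.129 = 42.957
Denominator: 1 - 0.129 = 0.871
R = 42.957 / 0.871 = 49.32

49.32 m^2


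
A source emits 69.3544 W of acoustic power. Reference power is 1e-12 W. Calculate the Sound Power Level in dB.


Given values:
  W = 69.3544 W
  W_ref = 1e-12 W
Formula: SWL = 10 * log10(W / W_ref)
Compute ratio: W / W_ref = 69354400000000
Compute log10: log10(69354400000000) = 13.841074
Multiply: SWL = 10 * 13.841074 = 138.41

138.41 dB


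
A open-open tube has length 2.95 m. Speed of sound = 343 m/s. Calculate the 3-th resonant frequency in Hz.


Given values:
  Tube type: open-open, L = 2.95 m, c = 343 m/s, n = 3
Formula: f_n = n * c / (2 * L)
Compute 2 * L = 2 * 2.95 = 5.9
f = 3 * 343 / 5.9
f = 174.41

174.41 Hz


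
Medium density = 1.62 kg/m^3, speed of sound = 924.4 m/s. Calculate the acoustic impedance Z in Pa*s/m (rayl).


Given values:
  rho = 1.62 kg/m^3
  c = 924.4 m/s
Formula: Z = rho * c
Z = 1.62 * 924.4
Z = 1497.53

1497.53 rayl


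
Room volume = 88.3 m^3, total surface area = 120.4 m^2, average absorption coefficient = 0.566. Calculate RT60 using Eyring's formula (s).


Given values:
  V = 88.3 m^3, S = 120.4 m^2, alpha = 0.566
Formula: RT60 = 0.161 * V / (-S * ln(1 - alpha))
Compute ln(1 - 0.566) = ln(0.434) = -0.834711
Denominator: -120.4 * -0.834711 = 100.4992
Numerator: 0.161 * 88.3 = 14.2163
RT60 = 14.2163 / 100.4992 = 0.141

0.141 s


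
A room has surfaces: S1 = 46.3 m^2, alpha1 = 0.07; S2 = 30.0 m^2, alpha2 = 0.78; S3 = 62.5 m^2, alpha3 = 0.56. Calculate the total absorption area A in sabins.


Given surfaces:
  Surface 1: 46.3 * 0.07 = 3.241
  Surface 2: 30.0 * 0.78 = 23.4
  Surface 3: 62.5 * 0.56 = 35.0
Formula: A = sum(Si * alpha_i)
A = 3.241 + 23.4 + 35.0
A = 61.64

61.64 sabins


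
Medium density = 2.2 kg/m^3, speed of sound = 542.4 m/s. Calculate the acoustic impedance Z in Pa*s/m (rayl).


Given values:
  rho = 2.2 kg/m^3
  c = 542.4 m/s
Formula: Z = rho * c
Z = 2.2 * 542.4
Z = 1193.28

1193.28 rayl


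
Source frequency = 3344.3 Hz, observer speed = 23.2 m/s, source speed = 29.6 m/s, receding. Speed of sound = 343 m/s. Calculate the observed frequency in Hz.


Given values:
  f_s = 3344.3 Hz, v_o = 23.2 m/s, v_s = 29.6 m/s
  Direction: receding
Formula: f_o = f_s * (c - v_o) / (c + v_s)
Numerator: c - v_o = 343 - 23.2 = 319.8
Denominator: c + v_s = 343 + 29.6 = 372.6
f_o = 3344.3 * 319.8 / 372.6 = 2870.39

2870.39 Hz


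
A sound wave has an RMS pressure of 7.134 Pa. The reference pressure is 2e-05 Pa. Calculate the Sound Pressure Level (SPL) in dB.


Given values:
  p = 7.134 Pa
  p_ref = 2e-05 Pa
Formula: SPL = 20 * log10(p / p_ref)
Compute ratio: p / p_ref = 7.134 / 2e-05 = 356700
Compute log10: log10(356700) = 5.552303
Multiply: SPL = 20 * 5.552303 = 111.05

111.05 dB


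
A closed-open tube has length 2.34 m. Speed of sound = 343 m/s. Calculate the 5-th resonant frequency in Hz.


Given values:
  Tube type: closed-open, L = 2.34 m, c = 343 m/s, n = 5
Formula: f_n = (2n - 1) * c / (4 * L)
Compute 2n - 1 = 2*5 - 1 = 9
Compute 4 * L = 4 * 2.34 = 9.36
f = 9 * 343 / 9.36
f = 329.81

329.81 Hz


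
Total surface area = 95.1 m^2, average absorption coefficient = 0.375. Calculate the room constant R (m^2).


Given values:
  S = 95.1 m^2, alpha = 0.375
Formula: R = S * alpha / (1 - alpha)
Numerator: 95.1 * 0.375 = 35.6625
Denominator: 1 - 0.375 = 0.625
R = 35.6625 / 0.625 = 57.06

57.06 m^2


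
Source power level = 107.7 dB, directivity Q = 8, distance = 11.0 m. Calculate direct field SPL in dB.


Given values:
  Lw = 107.7 dB, Q = 8, r = 11.0 m
Formula: SPL = Lw + 10 * log10(Q / (4 * pi * r^2))
Compute 4 * pi * r^2 = 4 * pi * 11.0^2 = 1520.5308
Compute Q / denom = 8 / 1520.5308 = 0.00526132
Compute 10 * log10(0.00526132) = -22.7891
SPL = 107.7 + (-22.7891) = 84.91

84.91 dB


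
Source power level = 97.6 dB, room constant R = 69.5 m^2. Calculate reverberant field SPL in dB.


Given values:
  Lw = 97.6 dB, R = 69.5 m^2
Formula: SPL = Lw + 10 * log10(4 / R)
Compute 4 / R = 4 / 69.5 = 0.057554
Compute 10 * log10(0.057554) = -12.3992
SPL = 97.6 + (-12.3992) = 85.2

85.2 dB


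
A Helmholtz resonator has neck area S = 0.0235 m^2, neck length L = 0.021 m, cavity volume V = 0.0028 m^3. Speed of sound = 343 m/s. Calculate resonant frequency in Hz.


Given values:
  S = 0.0235 m^2, L = 0.021 m, V = 0.0028 m^3, c = 343 m/s
Formula: f = (c / (2*pi)) * sqrt(S / (V * L))
Compute V * L = 0.0028 * 0.021 = 5.88e-05
Compute S / (V * L) = 0.0235 / 5.88e-05 = 399.6599
Compute sqrt(399.6599) = 19.991496
Compute c / (2*pi) = 343 / 6.283185 = 54.590148
f = 54.590148 * 19.991496 = 1091.34

1091.34 Hz


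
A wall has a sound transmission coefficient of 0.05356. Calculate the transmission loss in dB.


Given values:
  tau = 0.05356
Formula: TL = 10 * log10(1 / tau)
Compute 1 / tau = 1 / 0.05356 = 18.6706
Compute log10(18.6706) = 1.271158
TL = 10 * 1.271158 = 12.71

12.71 dB


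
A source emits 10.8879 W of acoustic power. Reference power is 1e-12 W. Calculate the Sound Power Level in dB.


Given values:
  W = 10.8879 W
  W_ref = 1e-12 W
Formula: SWL = 10 * log10(W / W_ref)
Compute ratio: W / W_ref = 10887900000000
Compute log10: log10(10887900000000) = 13.036944
Multiply: SWL = 10 * 13.036944 = 130.37

130.37 dB


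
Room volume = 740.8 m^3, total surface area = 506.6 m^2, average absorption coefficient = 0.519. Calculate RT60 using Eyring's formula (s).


Given values:
  V = 740.8 m^3, S = 506.6 m^2, alpha = 0.519
Formula: RT60 = 0.161 * V / (-S * ln(1 - alpha))
Compute ln(1 - 0.519) = ln(0.481) = -0.731888
Denominator: -506.6 * -0.731888 = 370.7745
Numerator: 0.161 * 740.8 = 119.2688
RT60 = 119.2688 / 370.7745 = 0.322

0.322 s


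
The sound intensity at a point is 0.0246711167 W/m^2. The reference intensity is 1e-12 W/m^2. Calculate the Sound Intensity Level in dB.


Given values:
  I = 0.0246711167 W/m^2
  I_ref = 1e-12 W/m^2
Formula: SIL = 10 * log10(I / I_ref)
Compute ratio: I / I_ref = 24671116700
Compute log10: log10(24671116700) = 10.392189
Multiply: SIL = 10 * 10.392189 = 103.92

103.92 dB


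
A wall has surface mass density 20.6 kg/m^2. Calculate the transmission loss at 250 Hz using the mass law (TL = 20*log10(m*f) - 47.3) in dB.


Given values:
  m = 20.6 kg/m^2, f = 250 Hz
Formula: TL = 20 * log10(m * f) - 47.3
Compute m * f = 20.6 * 250 = 5150.0
Compute log10(5150.0) = 3.711807
Compute 20 * 3.711807 = 74.2361
TL = 74.2361 - 47.3 = 26.94

26.94 dB


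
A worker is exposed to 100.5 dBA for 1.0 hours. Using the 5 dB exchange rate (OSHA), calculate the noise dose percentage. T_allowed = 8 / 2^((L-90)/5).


Given values:
  L = 100.5 dBA, T = 1.0 hours
Formula: T_allowed = 8 / 2^((L - 90) / 5)
Compute exponent: (100.5 - 90) / 5 = 2.1
Compute 2^(2.1) = 4.287094
T_allowed = 8 / 4.287094 = 1.866066 hours
Dose = (T / T_allowed) * 100
Dose = (1.0 / 1.866066) * 100 = 53.59

53.59 %
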